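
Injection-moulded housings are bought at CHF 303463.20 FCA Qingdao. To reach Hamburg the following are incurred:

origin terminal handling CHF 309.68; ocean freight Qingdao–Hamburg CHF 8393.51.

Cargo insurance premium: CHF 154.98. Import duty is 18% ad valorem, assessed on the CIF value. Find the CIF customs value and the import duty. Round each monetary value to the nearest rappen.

CIF = FCA price + pre-shipment costs + freight + insurance
CIF = 303463.20 + 309.68 + 8393.51 + 154.98 = 312321.37
Import duty = 312321.37 × 18% = 56217.85

CIF value: CHF 312321.37; import duty: CHF 56217.85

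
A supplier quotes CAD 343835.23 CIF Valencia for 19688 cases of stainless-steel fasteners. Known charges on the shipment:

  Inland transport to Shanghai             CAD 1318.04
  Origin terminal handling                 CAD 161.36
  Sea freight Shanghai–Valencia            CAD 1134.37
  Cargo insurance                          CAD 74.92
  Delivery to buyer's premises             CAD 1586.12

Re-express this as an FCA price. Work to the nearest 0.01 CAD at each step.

FCA price: CAD 342464.58

Not relevant to the conversion: inland to port — on the seller under both CIF and FCA; already in the CIF price and stays in the FCA price. delivery — on the buyer under both terms; not part of either seller's price.
From CIF to FCA, the seller no longer bears: origin terminal, freight, insurance.
FCA price = 343835.23 − 161.36 − 1134.37 − 74.92 = 342464.58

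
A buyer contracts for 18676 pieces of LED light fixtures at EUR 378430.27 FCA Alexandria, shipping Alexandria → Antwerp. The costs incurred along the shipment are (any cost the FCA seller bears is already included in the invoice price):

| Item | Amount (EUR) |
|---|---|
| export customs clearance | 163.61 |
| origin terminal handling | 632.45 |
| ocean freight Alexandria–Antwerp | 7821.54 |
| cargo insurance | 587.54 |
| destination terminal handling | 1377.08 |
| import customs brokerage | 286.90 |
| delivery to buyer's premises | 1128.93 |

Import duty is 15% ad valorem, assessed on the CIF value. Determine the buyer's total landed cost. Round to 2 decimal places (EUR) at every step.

FCA: the seller delivers export-cleared goods to the carrier; the buyer bears costs from that point.
Already in the invoice (seller's account under FCA): export clearance — exclude.
CIF value = FCA price + origin terminal + freight + insurance = 378430.27 + 632.45 + 7821.54 + 587.54 = 387471.80
Import duty = 387471.80 × 15% = 58120.77
Buyer bears: origin terminal 632.45 + freight 7821.54 + insurance 587.54 + destination terminal 1377.08 + brokerage 286.90 + delivery 1128.93 + duty 58120.77 = 69955.21
Landed cost = invoice 378430.27 + 69955.21 = 448385.48

Total landed cost: EUR 448385.48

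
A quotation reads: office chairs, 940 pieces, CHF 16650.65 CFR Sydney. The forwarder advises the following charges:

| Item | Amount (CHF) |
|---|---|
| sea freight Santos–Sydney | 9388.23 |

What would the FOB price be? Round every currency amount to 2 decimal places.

From CFR to FOB, the seller no longer bears: freight.
FOB price = 16650.65 − 9388.23 = 7262.42

FOB price: CHF 7262.42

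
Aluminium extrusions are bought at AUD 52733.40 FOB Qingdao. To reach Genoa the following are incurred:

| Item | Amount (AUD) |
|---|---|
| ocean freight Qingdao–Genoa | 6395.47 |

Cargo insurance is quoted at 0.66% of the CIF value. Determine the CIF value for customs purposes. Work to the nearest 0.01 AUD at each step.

Let C be the CIF value. C = FOB price + freight + 0.66% × C
C − 0.66% × C = 52733.40 + 6395.47
0.9934 × C = 59128.87
C = 59128.87 / 0.9934 = 59521.71
Insurance premium = 0.66% × 59521.71 = 392.84

CIF value: AUD 59521.71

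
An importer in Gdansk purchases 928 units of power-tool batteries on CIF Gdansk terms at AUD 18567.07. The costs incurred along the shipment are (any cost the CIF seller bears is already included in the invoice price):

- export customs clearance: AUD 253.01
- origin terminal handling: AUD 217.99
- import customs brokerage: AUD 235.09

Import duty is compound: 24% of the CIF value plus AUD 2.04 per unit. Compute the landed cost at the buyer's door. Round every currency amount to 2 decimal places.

Total landed cost: AUD 25151.38

CIF: the seller pays costs through ocean freight and marine insurance to the destination port.
Already in the invoice (seller's account under CIF): export clearance, origin terminal — exclude.
The CIF price already equals the CIF value: 18567.07
Ad valorem component: 18567.07 × 24% = 4456.10
Specific component: 928 × 2.04 = 1893.12
Import duty = 4456.10 + 1893.12 = 6349.22
Buyer bears: brokerage 235.09 + duty 6349.22 = 6584.31
Landed cost = invoice 18567.07 + 6584.31 = 25151.38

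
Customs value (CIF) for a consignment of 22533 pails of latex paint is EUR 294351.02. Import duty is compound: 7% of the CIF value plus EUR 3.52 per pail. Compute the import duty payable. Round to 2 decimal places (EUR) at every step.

Import duty: EUR 99920.73

Ad valorem component: 294351.02 × 7% = 20604.57
Specific component: 22533 × 3.52 = 79316.16
Import duty = 20604.57 + 79316.16 = 99920.73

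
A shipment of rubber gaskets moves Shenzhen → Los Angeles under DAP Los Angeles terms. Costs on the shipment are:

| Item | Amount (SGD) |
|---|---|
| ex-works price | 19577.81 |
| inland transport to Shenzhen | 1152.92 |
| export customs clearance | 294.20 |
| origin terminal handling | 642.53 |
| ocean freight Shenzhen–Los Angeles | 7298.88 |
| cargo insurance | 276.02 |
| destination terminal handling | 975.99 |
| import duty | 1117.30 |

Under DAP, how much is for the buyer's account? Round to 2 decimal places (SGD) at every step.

Buyer's account: SGD 1117.30

DAP: the seller bears all costs to the named destination except import duty and clearance.
Seller's account: goods 19577.81 + inland to port 1152.92 + export clearance 294.20 + origin terminal 642.53 + freight 7298.88 + insurance 276.02 + destination terminal 975.99 = 30218.35
Buyer's account: duty 1117.30 = 1117.30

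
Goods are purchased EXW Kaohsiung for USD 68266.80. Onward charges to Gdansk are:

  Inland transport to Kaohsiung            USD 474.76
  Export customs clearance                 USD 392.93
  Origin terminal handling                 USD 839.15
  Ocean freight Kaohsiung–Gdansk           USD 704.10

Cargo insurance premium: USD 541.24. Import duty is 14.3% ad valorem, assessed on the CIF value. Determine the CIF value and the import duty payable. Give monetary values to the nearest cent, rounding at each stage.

CIF = EXW price + pre-shipment costs + freight + insurance
CIF = 68266.80 + 474.76 + 392.93 + 839.15 + 704.10 + 541.24 = 71218.98
Import duty = 71218.98 × 14.3% = 10184.31

CIF value: USD 71218.98; import duty: USD 10184.31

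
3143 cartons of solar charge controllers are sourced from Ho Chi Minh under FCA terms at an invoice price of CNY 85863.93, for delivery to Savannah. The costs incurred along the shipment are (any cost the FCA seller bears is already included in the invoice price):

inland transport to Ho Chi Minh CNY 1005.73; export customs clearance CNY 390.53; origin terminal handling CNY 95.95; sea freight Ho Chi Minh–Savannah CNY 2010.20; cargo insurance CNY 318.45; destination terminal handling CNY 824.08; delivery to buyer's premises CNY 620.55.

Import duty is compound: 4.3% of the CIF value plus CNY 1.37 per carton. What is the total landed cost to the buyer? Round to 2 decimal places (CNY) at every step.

FCA: the seller delivers export-cleared goods to the carrier; the buyer bears costs from that point.
Already in the invoice (seller's account under FCA): inland to port, export clearance — exclude.
CIF value = FCA price + origin terminal + freight + insurance = 85863.93 + 95.95 + 2010.20 + 318.45 = 88288.53
Ad valorem component: 88288.53 × 4.3% = 3796.41
Specific component: 3143 × 1.37 = 4305.91
Import duty = 3796.41 + 4305.91 = 8102.32
Buyer bears: origin terminal 95.95 + freight 2010.20 + insurance 318.45 + destination terminal 824.08 + delivery 620.55 + duty 8102.32 = 11971.55
Landed cost = invoice 85863.93 + 11971.55 = 97835.48

Total landed cost: CNY 97835.48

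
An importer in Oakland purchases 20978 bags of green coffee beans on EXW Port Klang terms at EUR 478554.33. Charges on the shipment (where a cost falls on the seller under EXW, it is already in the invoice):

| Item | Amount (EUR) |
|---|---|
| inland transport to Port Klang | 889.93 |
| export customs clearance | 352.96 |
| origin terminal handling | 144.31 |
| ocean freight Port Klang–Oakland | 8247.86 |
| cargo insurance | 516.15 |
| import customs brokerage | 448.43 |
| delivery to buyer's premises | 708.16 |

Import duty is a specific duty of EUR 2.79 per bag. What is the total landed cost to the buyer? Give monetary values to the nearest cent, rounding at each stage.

EXW: the seller makes goods available at their premises; the buyer bears all onward costs.
CIF value = EXW price + inland to port + export clearance + origin terminal + freight + insurance = 478554.33 + 889.93 + 352.96 + 144.31 + 8247.86 + 516.15 = 488705.54
Import duty = 20978 × 2.79 = 58528.62
Buyer bears: inland to port 889.93 + export clearance 352.96 + origin terminal 144.31 + freight 8247.86 + insurance 516.15 + brokerage 448.43 + delivery 708.16 + duty 58528.62 = 69836.42
Landed cost = invoice 478554.33 + 69836.42 = 548390.75

Total landed cost: EUR 548390.75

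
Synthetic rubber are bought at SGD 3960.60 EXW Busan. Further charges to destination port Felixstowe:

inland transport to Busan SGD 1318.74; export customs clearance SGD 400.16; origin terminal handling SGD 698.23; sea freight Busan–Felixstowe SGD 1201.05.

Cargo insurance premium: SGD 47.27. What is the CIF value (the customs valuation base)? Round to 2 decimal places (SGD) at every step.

CIF value: SGD 7626.05

CIF = EXW price + pre-shipment costs + freight + insurance
CIF = 3960.60 + 1318.74 + 400.16 + 698.23 + 1201.05 + 47.27 = 7626.05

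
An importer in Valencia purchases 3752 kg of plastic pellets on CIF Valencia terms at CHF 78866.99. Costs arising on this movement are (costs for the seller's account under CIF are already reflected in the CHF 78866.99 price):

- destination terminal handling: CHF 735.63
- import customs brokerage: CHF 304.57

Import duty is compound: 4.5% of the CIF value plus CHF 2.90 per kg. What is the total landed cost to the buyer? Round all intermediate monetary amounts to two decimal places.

CIF: the seller pays costs through ocean freight and marine insurance to the destination port.
The CIF price already equals the CIF value: 78866.99
Ad valorem component: 78866.99 × 4.5% = 3549.01
Specific component: 3752 × 2.90 = 10880.80
Import duty = 3549.01 + 10880.80 = 14429.81
Buyer bears: destination terminal 735.63 + brokerage 304.57 + duty 14429.81 = 15470.01
Landed cost = invoice 78866.99 + 15470.01 = 94337.00

Total landed cost: CHF 94337.00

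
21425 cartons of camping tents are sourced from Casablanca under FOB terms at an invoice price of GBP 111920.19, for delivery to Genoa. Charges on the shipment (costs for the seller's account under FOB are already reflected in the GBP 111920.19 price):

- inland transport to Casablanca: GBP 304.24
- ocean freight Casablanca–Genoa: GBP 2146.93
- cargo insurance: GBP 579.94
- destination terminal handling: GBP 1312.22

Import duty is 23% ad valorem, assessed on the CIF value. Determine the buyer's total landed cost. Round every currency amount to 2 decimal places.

Total landed cost: GBP 142328.10

FOB: the seller bears costs until goods are on board at the origin port; the buyer bears freight, insurance and all costs thereafter.
Already in the invoice (seller's account under FOB): inland to port — exclude.
CIF value = FOB price + freight + insurance = 111920.19 + 2146.93 + 579.94 = 114647.06
Import duty = 114647.06 × 23% = 26368.82
Buyer bears: freight 2146.93 + insurance 579.94 + destination terminal 1312.22 + duty 26368.82 = 30407.91
Landed cost = invoice 111920.19 + 30407.91 = 142328.10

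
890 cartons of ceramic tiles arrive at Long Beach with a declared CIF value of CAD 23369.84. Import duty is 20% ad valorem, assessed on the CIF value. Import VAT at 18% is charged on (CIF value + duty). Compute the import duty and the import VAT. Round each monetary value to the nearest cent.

Import duty: CAD 4673.97; import VAT: CAD 5047.89

Import duty = 23369.84 × 20% = 4673.97
VAT base = CIF + duty = 23369.84 + 4673.97 = 28043.81
Import VAT = 28043.81 × 18% = 5047.89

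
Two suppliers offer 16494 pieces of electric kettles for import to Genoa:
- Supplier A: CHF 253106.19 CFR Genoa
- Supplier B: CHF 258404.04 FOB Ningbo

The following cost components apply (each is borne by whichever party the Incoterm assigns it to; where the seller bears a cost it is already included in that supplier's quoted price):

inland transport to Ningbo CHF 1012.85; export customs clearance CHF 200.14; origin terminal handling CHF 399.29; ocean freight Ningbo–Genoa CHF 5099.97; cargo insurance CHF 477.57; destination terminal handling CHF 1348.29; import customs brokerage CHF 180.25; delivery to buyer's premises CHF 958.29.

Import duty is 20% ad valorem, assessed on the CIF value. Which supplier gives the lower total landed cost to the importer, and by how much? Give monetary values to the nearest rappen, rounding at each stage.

Supplier A (CFR):
CIF value = CFR price + insurance = 253106.19 + 477.57 = 253583.76
Import duty = 253583.76 × 20% = 50716.75
Buyer bears (A): 477.57 + 1348.29 + 180.25 + 958.29 = 2964.40
Landed cost (A) = invoice 253106.19 + 2964.40 + duty 50716.75 = 306787.34
Supplier B (FOB):
CIF value = FOB price + freight + insurance = 258404.04 + 5099.97 + 477.57 = 263981.58
Import duty = 263981.58 × 20% = 52796.32
Buyer bears (B): 5099.97 + 477.57 + 1348.29 + 180.25 + 958.29 = 8064.37
Landed cost (B) = invoice 258404.04 + 8064.37 + duty 52796.32 = 319264.73
Difference = |306787.34 − 319264.73| = 12477.39

Supplier A is cheaper by CHF 12477.39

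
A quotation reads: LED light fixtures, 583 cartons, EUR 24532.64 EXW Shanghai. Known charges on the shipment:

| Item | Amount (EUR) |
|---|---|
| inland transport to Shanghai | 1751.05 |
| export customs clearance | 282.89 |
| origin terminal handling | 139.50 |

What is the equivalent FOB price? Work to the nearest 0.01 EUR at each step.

From EXW to FOB, the seller additionally bears: inland to port, export clearance, origin terminal.
FOB price = 24532.64 + 1751.05 + 282.89 + 139.50 = 26706.08

FOB price: EUR 26706.08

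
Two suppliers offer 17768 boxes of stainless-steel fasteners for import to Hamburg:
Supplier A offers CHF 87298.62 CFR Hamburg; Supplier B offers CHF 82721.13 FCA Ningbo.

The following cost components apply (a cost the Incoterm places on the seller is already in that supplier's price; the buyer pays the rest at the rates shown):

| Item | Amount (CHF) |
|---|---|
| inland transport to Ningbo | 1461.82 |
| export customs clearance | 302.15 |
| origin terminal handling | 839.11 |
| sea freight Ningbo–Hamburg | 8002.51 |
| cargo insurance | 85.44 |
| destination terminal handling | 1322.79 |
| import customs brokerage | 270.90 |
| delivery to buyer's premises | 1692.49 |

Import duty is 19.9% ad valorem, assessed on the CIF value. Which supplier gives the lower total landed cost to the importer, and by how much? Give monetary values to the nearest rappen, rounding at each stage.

Supplier A (CFR):
CIF value = CFR price + insurance = 87298.62 + 85.44 = 87384.06
Import duty = 87384.06 × 19.9% = 17389.43
Buyer bears (A): 85.44 + 1322.79 + 270.90 + 1692.49 = 3371.62
Landed cost (A) = invoice 87298.62 + 3371.62 + duty 17389.43 = 108059.67
Supplier B (FCA):
CIF value = FCA price + origin terminal + freight + insurance = 82721.13 + 839.11 + 8002.51 + 85.44 = 91648.19
Import duty = 91648.19 × 19.9% = 18237.99
Buyer bears (B): 839.11 + 8002.51 + 85.44 + 1322.79 + 270.90 + 1692.49 = 12213.24
Landed cost (B) = invoice 82721.13 + 12213.24 + duty 18237.99 = 113172.36
Difference = |108059.67 − 113172.36| = 5112.69

Supplier A is cheaper by CHF 5112.69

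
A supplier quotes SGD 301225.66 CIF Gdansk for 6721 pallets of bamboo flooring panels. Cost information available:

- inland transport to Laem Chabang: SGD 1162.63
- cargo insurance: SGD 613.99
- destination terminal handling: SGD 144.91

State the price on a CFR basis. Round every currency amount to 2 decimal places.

Not relevant to the conversion: inland to port — on the seller under both CIF and CFR; already in the CIF price and stays in the CFR price. destination terminal — on the buyer under both terms; not part of either seller's price.
From CIF to CFR, the seller no longer bears: insurance.
CFR price = 301225.66 − 613.99 = 300611.67

CFR price: SGD 300611.67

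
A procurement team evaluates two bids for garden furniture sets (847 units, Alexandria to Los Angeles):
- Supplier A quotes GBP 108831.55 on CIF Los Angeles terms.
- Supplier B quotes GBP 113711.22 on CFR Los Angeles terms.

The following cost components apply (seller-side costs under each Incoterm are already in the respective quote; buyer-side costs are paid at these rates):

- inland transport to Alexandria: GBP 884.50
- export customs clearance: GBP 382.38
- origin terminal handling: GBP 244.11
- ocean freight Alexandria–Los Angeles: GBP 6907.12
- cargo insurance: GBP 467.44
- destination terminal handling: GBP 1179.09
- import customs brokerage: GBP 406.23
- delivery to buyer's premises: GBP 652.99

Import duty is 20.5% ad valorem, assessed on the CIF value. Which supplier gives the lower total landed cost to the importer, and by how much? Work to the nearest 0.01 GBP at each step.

Supplier A is cheaper by GBP 6443.27

Supplier A (CIF):
The CIF price already equals the CIF value: 108831.55
Import duty = 108831.55 × 20.5% = 22310.47
Buyer bears (A): 1179.09 + 406.23 + 652.99 = 2238.31
Landed cost (A) = invoice 108831.55 + 2238.31 + duty 22310.47 = 133380.33
Supplier B (CFR):
CIF value = CFR price + insurance = 113711.22 + 467.44 = 114178.66
Import duty = 114178.66 × 20.5% = 23406.63
Buyer bears (B): 467.44 + 1179.09 + 406.23 + 652.99 = 2705.75
Landed cost (B) = invoice 113711.22 + 2705.75 + duty 23406.63 = 139823.60
Difference = |133380.33 − 139823.60| = 6443.27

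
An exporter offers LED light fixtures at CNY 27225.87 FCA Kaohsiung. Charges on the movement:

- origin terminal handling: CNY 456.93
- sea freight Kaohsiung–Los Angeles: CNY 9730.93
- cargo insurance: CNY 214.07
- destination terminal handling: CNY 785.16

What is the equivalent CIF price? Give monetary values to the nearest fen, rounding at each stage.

Not relevant to the conversion: destination terminal — on the buyer under both terms; not part of either seller's price.
From FCA to CIF, the seller additionally bears: origin terminal, freight, insurance.
CIF price = 27225.87 + 456.93 + 9730.93 + 214.07 = 37627.80

CIF price: CNY 37627.80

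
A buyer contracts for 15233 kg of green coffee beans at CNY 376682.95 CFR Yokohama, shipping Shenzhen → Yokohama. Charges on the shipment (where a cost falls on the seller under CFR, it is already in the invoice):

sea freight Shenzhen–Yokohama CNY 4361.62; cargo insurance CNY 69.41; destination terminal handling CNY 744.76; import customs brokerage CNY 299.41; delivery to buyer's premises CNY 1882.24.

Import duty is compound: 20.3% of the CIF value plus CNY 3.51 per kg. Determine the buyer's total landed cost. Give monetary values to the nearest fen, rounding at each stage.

Total landed cost: CNY 509627.33

CFR: the seller pays costs through ocean freight to the destination port, but not insurance.
Already in the invoice (seller's account under CFR): freight — exclude.
CIF value = CFR price + insurance = 376682.95 + 69.41 = 376752.36
Ad valorem component: 376752.36 × 20.3% = 76480.73
Specific component: 15233 × 3.51 = 53467.83
Import duty = 76480.73 + 53467.83 = 129948.56
Buyer bears: insurance 69.41 + destination terminal 744.76 + brokerage 299.41 + delivery 1882.24 + duty 129948.56 = 132944.38
Landed cost = invoice 376682.95 + 132944.38 = 509627.33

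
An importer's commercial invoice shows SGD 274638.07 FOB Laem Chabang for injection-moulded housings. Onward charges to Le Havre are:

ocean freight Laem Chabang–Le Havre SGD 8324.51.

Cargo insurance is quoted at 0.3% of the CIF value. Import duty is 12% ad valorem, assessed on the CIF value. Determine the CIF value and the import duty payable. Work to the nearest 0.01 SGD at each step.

Let C be the CIF value. C = FOB price + freight + 0.3% × C
C − 0.3% × C = 274638.07 + 8324.51
0.997 × C = 282962.58
C = 282962.58 / 0.997 = 283814.02
Insurance premium = 0.3% × 283814.02 = 851.44
Import duty = 283814.02 × 12% = 34057.68

CIF value: SGD 283814.02; import duty: SGD 34057.68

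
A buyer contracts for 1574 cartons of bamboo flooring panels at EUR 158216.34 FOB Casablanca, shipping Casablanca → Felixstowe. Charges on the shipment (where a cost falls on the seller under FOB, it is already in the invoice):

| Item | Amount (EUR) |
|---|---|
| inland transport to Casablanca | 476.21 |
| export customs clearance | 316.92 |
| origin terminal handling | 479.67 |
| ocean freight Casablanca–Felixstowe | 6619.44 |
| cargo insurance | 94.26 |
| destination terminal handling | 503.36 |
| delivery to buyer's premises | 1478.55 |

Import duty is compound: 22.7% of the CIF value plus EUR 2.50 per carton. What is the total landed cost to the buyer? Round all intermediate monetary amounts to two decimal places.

FOB: the seller bears costs until goods are on board at the origin port; the buyer bears freight, insurance and all costs thereafter.
Already in the invoice (seller's account under FOB): inland to port, export clearance, origin terminal — exclude.
CIF value = FOB price + freight + insurance = 158216.34 + 6619.44 + 94.26 = 164930.04
Ad valorem component: 164930.04 × 22.7% = 37439.12
Specific component: 1574 × 2.50 = 3935.00
Import duty = 37439.12 + 3935.00 = 41374.12
Buyer bears: freight 6619.44 + insurance 94.26 + destination terminal 503.36 + delivery 1478.55 + duty 41374.12 = 50069.73
Landed cost = invoice 158216.34 + 50069.73 = 208286.07

Total landed cost: EUR 208286.07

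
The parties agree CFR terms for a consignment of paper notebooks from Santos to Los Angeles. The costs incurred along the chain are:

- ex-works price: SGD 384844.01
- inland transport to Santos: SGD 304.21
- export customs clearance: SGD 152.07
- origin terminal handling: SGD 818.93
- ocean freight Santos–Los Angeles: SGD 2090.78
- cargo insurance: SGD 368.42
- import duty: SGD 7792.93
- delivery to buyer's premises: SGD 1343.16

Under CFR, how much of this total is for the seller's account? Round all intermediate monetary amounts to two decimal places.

Seller's account: SGD 388210.00

CFR: the seller pays costs through ocean freight to the destination port, but not insurance.
Seller's account: goods 384844.01 + inland to port 304.21 + export clearance 152.07 + origin terminal 818.93 + freight 2090.78 = 388210.00
Buyer's account: insurance 368.42 + duty 7792.93 + delivery 1343.16 = 9504.51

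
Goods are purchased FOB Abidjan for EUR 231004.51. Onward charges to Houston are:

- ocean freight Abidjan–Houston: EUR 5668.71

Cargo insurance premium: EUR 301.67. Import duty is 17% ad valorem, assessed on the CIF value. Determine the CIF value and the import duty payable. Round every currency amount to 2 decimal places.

CIF = FOB price + freight + insurance
CIF = 231004.51 + 5668.71 + 301.67 = 236974.89
Import duty = 236974.89 × 17% = 40285.73

CIF value: EUR 236974.89; import duty: EUR 40285.73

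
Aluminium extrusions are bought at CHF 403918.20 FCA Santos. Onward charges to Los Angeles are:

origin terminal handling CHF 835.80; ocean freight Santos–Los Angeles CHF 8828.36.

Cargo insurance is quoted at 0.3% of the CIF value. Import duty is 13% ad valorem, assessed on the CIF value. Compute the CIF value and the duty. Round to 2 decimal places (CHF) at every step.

CIF value: CHF 414826.84; import duty: CHF 53927.49

Let C be the CIF value. C = FCA price + pre-shipment costs + freight + 0.3% × C
C − 0.3% × C = 403918.20 + 835.80 + 8828.36
0.997 × C = 413582.36
C = 413582.36 / 0.997 = 414826.84
Insurance premium = 0.3% × 414826.84 = 1244.48
Import duty = 414826.84 × 13% = 53927.49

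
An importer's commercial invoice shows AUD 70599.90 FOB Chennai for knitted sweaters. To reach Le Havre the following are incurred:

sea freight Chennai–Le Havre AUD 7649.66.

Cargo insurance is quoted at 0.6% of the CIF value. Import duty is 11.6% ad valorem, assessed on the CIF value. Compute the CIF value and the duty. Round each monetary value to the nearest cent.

CIF value: AUD 78721.89; import duty: AUD 9131.74

Let C be the CIF value. C = FOB price + freight + 0.6% × C
C − 0.6% × C = 70599.90 + 7649.66
0.994 × C = 78249.56
C = 78249.56 / 0.994 = 78721.89
Insurance premium = 0.6% × 78721.89 = 472.33
Import duty = 78721.89 × 11.6% = 9131.74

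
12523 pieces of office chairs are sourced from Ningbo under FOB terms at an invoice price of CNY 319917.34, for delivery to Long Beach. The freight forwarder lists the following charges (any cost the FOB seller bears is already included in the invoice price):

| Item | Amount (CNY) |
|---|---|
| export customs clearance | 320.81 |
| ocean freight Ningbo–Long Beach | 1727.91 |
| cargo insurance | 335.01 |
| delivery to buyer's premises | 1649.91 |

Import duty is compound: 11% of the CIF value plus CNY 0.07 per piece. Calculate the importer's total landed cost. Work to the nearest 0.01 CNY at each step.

Total landed cost: CNY 359924.61

FOB: the seller bears costs until goods are on board at the origin port; the buyer bears freight, insurance and all costs thereafter.
Already in the invoice (seller's account under FOB): export clearance — exclude.
CIF value = FOB price + freight + insurance = 319917.34 + 1727.91 + 335.01 = 321980.26
Ad valorem component: 321980.26 × 11% = 35417.83
Specific component: 12523 × 0.07 = 876.61
Import duty = 35417.83 + 876.61 = 36294.44
Buyer bears: freight 1727.91 + insurance 335.01 + delivery 1649.91 + duty 36294.44 = 40007.27
Landed cost = invoice 319917.34 + 40007.27 = 359924.61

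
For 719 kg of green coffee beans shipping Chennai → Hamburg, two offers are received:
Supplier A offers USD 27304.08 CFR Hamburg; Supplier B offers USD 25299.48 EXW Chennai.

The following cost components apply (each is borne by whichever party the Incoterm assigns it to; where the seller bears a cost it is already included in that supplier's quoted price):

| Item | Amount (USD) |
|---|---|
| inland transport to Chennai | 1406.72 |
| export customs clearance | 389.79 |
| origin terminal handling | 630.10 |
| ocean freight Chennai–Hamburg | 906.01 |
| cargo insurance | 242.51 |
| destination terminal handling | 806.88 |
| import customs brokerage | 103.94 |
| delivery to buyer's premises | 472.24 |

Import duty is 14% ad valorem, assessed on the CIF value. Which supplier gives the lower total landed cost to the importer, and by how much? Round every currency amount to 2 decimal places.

Supplier A (CFR):
CIF value = CFR price + insurance = 27304.08 + 242.51 = 27546.59
Import duty = 27546.59 × 14% = 3856.52
Buyer bears (A): 242.51 + 806.88 + 103.94 + 472.24 = 1625.57
Landed cost (A) = invoice 27304.08 + 1625.57 + duty 3856.52 = 32786.17
Supplier B (EXW):
CIF value = EXW price + inland to port + export clearance + origin terminal + freight + insurance = 25299.48 + 1406.72 + 389.79 + 630.10 + 906.01 + 242.51 = 28874.61
Import duty = 28874.61 × 14% = 4042.45
Buyer bears (B): 1406.72 + 389.79 + 630.10 + 906.01 + 242.51 + 806.88 + 103.94 + 472.24 = 4958.19
Landed cost (B) = invoice 25299.48 + 4958.19 + duty 4042.45 = 34300.12
Difference = |32786.17 − 34300.12| = 1513.95

Supplier A is cheaper by USD 1513.95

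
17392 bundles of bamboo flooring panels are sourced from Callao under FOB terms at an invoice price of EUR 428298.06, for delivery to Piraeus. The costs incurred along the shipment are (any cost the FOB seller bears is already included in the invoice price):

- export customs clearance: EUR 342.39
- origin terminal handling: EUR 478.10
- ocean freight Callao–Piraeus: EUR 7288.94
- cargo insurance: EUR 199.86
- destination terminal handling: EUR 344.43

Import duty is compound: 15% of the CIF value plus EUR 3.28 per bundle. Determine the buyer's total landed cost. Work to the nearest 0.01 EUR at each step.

FOB: the seller bears costs until goods are on board at the origin port; the buyer bears freight, insurance and all costs thereafter.
Already in the invoice (seller's account under FOB): export clearance, origin terminal — exclude.
CIF value = FOB price + freight + insurance = 428298.06 + 7288.94 + 199.86 = 435786.86
Ad valorem component: 435786.86 × 15% = 65368.03
Specific component: 17392 × 3.28 = 57045.76
Import duty = 65368.03 + 57045.76 = 122413.79
Buyer bears: freight 7288.94 + insurance 199.86 + destination terminal 344.43 + duty 122413.79 = 130247.02
Landed cost = invoice 428298.06 + 130247.02 = 558545.08

Total landed cost: EUR 558545.08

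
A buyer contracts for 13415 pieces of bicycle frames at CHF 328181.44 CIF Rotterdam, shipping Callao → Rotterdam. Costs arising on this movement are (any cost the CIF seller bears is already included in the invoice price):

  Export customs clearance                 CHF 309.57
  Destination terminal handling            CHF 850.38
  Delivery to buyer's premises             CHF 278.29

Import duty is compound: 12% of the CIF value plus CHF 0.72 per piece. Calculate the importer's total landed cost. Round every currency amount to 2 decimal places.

Total landed cost: CHF 378350.68

CIF: the seller pays costs through ocean freight and marine insurance to the destination port.
Already in the invoice (seller's account under CIF): export clearance — exclude.
The CIF price already equals the CIF value: 328181.44
Ad valorem component: 328181.44 × 12% = 39381.77
Specific component: 13415 × 0.72 = 9658.80
Import duty = 39381.77 + 9658.80 = 49040.57
Buyer bears: destination terminal 850.38 + delivery 278.29 + duty 49040.57 = 50169.24
Landed cost = invoice 328181.44 + 50169.24 = 378350.68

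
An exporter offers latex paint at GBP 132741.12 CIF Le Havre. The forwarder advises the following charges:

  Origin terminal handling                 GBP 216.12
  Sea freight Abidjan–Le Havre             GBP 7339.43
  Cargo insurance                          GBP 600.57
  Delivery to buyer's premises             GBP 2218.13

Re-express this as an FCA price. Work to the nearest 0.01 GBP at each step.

Not relevant to the conversion: delivery — on the buyer under both terms; not part of either seller's price.
From CIF to FCA, the seller no longer bears: origin terminal, freight, insurance.
FCA price = 132741.12 − 216.12 − 7339.43 − 600.57 = 124585.00

FCA price: GBP 124585.00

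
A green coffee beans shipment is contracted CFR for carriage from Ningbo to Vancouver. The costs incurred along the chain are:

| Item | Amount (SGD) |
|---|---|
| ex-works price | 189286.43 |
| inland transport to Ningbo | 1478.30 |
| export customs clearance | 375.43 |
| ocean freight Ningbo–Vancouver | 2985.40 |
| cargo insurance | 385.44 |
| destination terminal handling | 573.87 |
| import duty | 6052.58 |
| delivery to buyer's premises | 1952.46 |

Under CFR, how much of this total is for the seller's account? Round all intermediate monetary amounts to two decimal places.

CFR: the seller pays costs through ocean freight to the destination port, but not insurance.
Seller's account: goods 189286.43 + inland to port 1478.30 + export clearance 375.43 + freight 2985.40 = 194125.56
Buyer's account: insurance 385.44 + destination terminal 573.87 + duty 6052.58 + delivery 1952.46 = 8964.35

Seller's account: SGD 194125.56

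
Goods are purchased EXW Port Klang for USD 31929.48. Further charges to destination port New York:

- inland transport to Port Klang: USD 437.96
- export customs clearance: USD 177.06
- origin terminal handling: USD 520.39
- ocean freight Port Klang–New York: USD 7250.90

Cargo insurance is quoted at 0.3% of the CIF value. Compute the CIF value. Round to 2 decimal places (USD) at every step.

Let C be the CIF value. C = EXW price + pre-shipment costs + freight + 0.3% × C
C − 0.3% × C = 31929.48 + 437.96 + 177.06 + 520.39 + 7250.90
0.997 × C = 40315.79
C = 40315.79 / 0.997 = 40437.10
Insurance premium = 0.3% × 40437.10 = 121.31

CIF value: USD 40437.10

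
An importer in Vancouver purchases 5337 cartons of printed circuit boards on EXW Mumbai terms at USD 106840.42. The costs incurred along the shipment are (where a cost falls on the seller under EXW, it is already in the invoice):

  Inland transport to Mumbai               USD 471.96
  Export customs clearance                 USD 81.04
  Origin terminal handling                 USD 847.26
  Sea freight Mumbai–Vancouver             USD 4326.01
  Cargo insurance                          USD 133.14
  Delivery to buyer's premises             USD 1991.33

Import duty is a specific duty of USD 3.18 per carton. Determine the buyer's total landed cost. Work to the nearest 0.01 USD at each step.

Total landed cost: USD 131662.82

EXW: the seller makes goods available at their premises; the buyer bears all onward costs.
CIF value = EXW price + inland to port + export clearance + origin terminal + freight + insurance = 106840.42 + 471.96 + 81.04 + 847.26 + 4326.01 + 133.14 = 112699.83
Import duty = 5337 × 3.18 = 16971.66
Buyer bears: inland to port 471.96 + export clearance 81.04 + origin terminal 847.26 + freight 4326.01 + insurance 133.14 + delivery 1991.33 + duty 16971.66 = 24822.40
Landed cost = invoice 106840.42 + 24822.40 = 131662.82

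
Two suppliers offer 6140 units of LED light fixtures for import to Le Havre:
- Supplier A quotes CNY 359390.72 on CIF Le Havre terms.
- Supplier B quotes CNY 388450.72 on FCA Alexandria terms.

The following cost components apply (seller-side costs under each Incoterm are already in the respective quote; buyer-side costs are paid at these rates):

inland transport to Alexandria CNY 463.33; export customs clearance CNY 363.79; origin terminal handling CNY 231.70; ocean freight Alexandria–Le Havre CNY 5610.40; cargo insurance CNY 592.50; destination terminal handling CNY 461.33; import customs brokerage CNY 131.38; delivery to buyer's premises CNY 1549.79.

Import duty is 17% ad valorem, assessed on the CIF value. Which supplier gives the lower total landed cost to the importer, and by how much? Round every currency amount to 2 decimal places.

Supplier A is cheaper by CNY 41528.68

Supplier A (CIF):
The CIF price already equals the CIF value: 359390.72
Import duty = 359390.72 × 17% = 61096.42
Buyer bears (A): 461.33 + 131.38 + 1549.79 = 2142.50
Landed cost (A) = invoice 359390.72 + 2142.50 + duty 61096.42 = 422629.64
Supplier B (FCA):
CIF value = FCA price + origin terminal + freight + insurance = 388450.72 + 231.70 + 5610.40 + 592.50 = 394885.32
Import duty = 394885.32 × 17% = 67130.50
Buyer bears (B): 231.70 + 5610.40 + 592.50 + 461.33 + 131.38 + 1549.79 = 8577.10
Landed cost (B) = invoice 388450.72 + 8577.10 + duty 67130.50 = 464158.32
Difference = |422629.64 − 464158.32| = 41528.68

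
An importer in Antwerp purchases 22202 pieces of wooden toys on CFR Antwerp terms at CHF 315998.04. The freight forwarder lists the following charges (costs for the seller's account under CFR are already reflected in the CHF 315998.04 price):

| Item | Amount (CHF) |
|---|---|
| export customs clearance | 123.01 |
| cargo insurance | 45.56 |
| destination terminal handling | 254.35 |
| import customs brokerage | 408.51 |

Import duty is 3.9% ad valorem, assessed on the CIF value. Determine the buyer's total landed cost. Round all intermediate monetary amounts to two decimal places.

CFR: the seller pays costs through ocean freight to the destination port, but not insurance.
Already in the invoice (seller's account under CFR): export clearance — exclude.
CIF value = CFR price + insurance = 315998.04 + 45.56 = 316043.60
Import duty = 316043.60 × 3.9% = 12325.70
Buyer bears: insurance 45.56 + destination terminal 254.35 + brokerage 408.51 + duty 12325.70 = 13034.12
Landed cost = invoice 315998.04 + 13034.12 = 329032.16

Total landed cost: CHF 329032.16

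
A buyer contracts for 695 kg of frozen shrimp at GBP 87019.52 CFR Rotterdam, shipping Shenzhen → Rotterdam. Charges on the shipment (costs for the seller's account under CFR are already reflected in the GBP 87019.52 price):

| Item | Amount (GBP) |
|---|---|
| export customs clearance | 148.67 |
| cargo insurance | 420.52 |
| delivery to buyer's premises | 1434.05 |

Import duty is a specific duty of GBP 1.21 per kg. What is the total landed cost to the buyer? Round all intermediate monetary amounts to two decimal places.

Total landed cost: GBP 89715.04

CFR: the seller pays costs through ocean freight to the destination port, but not insurance.
Already in the invoice (seller's account under CFR): export clearance — exclude.
CIF value = CFR price + insurance = 87019.52 + 420.52 = 87440.04
Import duty = 695 × 1.21 = 840.95
Buyer bears: insurance 420.52 + delivery 1434.05 + duty 840.95 = 2695.52
Landed cost = invoice 87019.52 + 2695.52 = 89715.04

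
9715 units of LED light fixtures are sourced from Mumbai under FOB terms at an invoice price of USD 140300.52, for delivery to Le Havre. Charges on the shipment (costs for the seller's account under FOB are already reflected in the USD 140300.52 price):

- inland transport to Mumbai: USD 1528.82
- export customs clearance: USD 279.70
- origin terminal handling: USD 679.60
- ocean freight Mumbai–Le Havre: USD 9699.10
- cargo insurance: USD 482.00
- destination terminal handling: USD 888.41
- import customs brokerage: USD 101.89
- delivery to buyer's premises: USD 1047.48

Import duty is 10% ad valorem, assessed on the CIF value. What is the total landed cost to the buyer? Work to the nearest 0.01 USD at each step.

FOB: the seller bears costs until goods are on board at the origin port; the buyer bears freight, insurance and all costs thereafter.
Already in the invoice (seller's account under FOB): inland to port, export clearance, origin terminal — exclude.
CIF value = FOB price + freight + insurance = 140300.52 + 9699.10 + 482.00 = 150481.62
Import duty = 150481.62 × 10% = 15048.16
Buyer bears: freight 9699.10 + insurance 482.00 + destination terminal 888.41 + brokerage 101.89 + delivery 1047.48 + duty 15048.16 = 27267.04
Landed cost = invoice 140300.52 + 27267.04 = 167567.56

Total landed cost: USD 167567.56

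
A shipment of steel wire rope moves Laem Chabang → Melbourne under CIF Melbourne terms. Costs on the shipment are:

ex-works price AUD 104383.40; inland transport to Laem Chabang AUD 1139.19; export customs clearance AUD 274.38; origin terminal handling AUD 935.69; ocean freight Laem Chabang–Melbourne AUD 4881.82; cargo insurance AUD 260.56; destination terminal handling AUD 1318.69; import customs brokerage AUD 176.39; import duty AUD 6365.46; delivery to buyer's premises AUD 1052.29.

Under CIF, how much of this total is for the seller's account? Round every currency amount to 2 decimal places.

CIF: the seller pays costs through ocean freight and marine insurance to the destination port.
Seller's account: goods 104383.40 + inland to port 1139.19 + export clearance 274.38 + origin terminal 935.69 + freight 4881.82 + insurance 260.56 = 111875.04
Buyer's account: destination terminal 1318.69 + brokerage 176.39 + duty 6365.46 + delivery 1052.29 = 8912.83

Seller's account: AUD 111875.04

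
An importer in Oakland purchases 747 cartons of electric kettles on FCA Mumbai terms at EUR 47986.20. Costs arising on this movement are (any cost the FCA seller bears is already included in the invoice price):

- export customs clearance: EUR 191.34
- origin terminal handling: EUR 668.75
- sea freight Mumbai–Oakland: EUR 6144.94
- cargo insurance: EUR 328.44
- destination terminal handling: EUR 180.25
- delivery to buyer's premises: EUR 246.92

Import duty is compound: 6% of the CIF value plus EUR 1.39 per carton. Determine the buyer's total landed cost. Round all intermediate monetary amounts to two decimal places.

Total landed cost: EUR 59901.53

FCA: the seller delivers export-cleared goods to the carrier; the buyer bears costs from that point.
Already in the invoice (seller's account under FCA): export clearance — exclude.
CIF value = FCA price + origin terminal + freight + insurance = 47986.20 + 668.75 + 6144.94 + 328.44 = 55128.33
Ad valorem component: 55128.33 × 6% = 3307.70
Specific component: 747 × 1.39 = 1038.33
Import duty = 3307.70 + 1038.33 = 4346.03
Buyer bears: origin terminal 668.75 + freight 6144.94 + insurance 328.44 + destination terminal 180.25 + delivery 246.92 + duty 4346.03 = 11915.33
Landed cost = invoice 47986.20 + 11915.33 = 59901.53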